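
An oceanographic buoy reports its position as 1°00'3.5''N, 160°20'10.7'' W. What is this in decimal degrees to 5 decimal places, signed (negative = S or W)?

1.00097, -160.33631

φ: 1° + 0/60 + 3.5/3600 = 1 + 0.000000 + 0.000972 = 1.000972
N → positive
Lon: 20′ + 10.7″ = 20.17833′; 160 + 20.17833/60 = 160.336306
hemisphere W, so the sign is −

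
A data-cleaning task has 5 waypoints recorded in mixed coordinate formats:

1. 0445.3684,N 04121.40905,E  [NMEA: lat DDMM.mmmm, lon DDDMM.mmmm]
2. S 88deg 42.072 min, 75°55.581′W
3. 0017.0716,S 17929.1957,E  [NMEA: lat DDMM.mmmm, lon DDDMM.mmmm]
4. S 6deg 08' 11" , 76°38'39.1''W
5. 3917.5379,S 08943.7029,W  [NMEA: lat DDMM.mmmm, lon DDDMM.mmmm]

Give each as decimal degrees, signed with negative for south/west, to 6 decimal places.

1. 4.756140, 41.356818
2. -88.701200, -75.926350
3. -0.284527, 179.486595
4. -6.136389, -76.644194
5. -39.292298, -89.728382

Point 1:
  φ: degrees = first 2 digits = 4, minutes = 45.3684; 4 + 45.3684/60 = 4.7561400
  N → positive
  λ: split at 3 digits → 041° and 21.40905′; 41 + 21.40905/60 = 41.3568175
  E ⇒ keep positive
Point 2:
  Lat: 42.072′ = 0.701200°; total 88.7012000
  hemisphere S, so the sign is −
  Lon: 75 + 55.581/60 = 75.9263500
  hemisphere W, so the sign is −
Point 3:
  Latitude: split at 2 digits → 00° and 17.0716′; 0 + 17.0716/60 = 0.2845267
  S ⇒ negate
  λ: degrees = first 3 digits = 179, minutes = 29.1957; 179 + 29.1957/60 = 179.4865950
  E → positive
Point 4:
  Latitude: 6 + 8/60 + 11/3600 = 6.1363889
  hemisphere S, so the sign is −
  Lon: 76 + 38/60 + 39.1/3600 = 76.6441944
  hemisphere W, so the sign is −
Point 5:
  Lat: degrees = first 2 digits = 39, minutes = 17.5379; 39 + 17.5379/60 = 39.2922983
  S → negative
  Lon: split at 3 digits → 089° and 43.7029′; 89 + 43.7029/60 = 89.7283817
  W → negative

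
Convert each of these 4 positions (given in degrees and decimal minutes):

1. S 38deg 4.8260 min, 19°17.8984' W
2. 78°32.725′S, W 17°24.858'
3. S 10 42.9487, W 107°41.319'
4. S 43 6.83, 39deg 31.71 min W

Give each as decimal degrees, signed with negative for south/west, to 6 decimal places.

1. -38.080433, -19.298307
2. -78.545417, -17.414300
3. -10.715812, -107.688650
4. -43.113833, -39.528500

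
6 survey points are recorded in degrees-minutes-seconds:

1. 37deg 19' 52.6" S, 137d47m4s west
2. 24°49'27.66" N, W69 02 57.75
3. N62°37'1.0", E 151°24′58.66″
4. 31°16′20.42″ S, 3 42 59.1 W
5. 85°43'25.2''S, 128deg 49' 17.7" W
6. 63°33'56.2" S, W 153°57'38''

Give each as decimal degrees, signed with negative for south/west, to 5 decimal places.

Point 1:
  Latitude: 37 + 19/60 + 52.6/3600 = 37.331278
  S → negative
  Lon: 137 + 47/60 + 4/3600 = 137.784444
  hemisphere W, so the sign is −
Point 2:
  Latitude: 24 + 49/60 + 27.66/3600 = 24.824350
  N ⇒ keep positive
  Lon: 2′ + 57.75″ = 2.96250′; 69 + 2.96250/60 = 69.049375
  W → negative
Point 3:
  φ: 62° + 37/60 + 1/3600 = 62 + 0.616667 + 0.000278 = 62.616944
  N ⇒ keep positive
  Lon: 24′ + 58.66″ = 24.97767′; 151 + 24.97767/60 = 151.416294
  E ⇒ keep positive
Point 4:
  φ: 31° + 16/60 + 20.42/3600 = 31 + 0.266667 + 0.005672 = 31.272339
  S ⇒ negate
  λ: 42′ + 59.1″ = 42.98500′; 3 + 42.98500/60 = 3.716417
  hemisphere W, so the sign is −
Point 5:
  Lat: 43′ + 25.2″ = 43.42000′; 85 + 43.42000/60 = 85.723667
  S ⇒ negate
  Lon: 128 + 49/60 + 17.7/3600 = 128.821583
  hemisphere W, so the sign is −
Point 6:
  Latitude: 63 + 33/60 + 56.2/3600 = 63.565611
  S → negative
  Lon: 153° + 57/60 + 38/3600 = 153 + 0.950000 + 0.010556 = 153.960556
  W ⇒ negate

1. -37.33128, -137.78444
2. 24.82435, -69.04938
3. 62.61694, 151.41629
4. -31.27234, -3.71642
5. -85.72367, -128.82158
6. -63.56561, -153.96056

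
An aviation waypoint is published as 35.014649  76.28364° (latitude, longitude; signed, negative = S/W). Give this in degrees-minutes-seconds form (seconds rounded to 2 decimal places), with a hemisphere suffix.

Latitude: 0.014649 × 60 = 0.87894′ → 0′, remainder × 60 = 52.7364″
λ: 0.283640° → 17.01840′; 0.01840 × 60 = 1.1040″

35°00′52.74″ N, 76°17′1.10″ E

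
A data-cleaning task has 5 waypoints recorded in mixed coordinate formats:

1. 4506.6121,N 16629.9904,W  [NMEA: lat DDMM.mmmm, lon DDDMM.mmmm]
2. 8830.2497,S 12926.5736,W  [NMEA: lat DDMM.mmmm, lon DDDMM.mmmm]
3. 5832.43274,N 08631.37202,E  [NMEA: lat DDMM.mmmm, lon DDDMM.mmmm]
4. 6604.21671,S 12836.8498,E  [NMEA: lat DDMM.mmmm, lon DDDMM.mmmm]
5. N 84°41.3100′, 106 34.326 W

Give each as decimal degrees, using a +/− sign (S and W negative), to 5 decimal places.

1. 45.11020, -166.49984
2. -88.50416, -129.44289
3. 58.54055, 86.52287
4. -66.07028, 128.61416
5. 84.68850, -106.57210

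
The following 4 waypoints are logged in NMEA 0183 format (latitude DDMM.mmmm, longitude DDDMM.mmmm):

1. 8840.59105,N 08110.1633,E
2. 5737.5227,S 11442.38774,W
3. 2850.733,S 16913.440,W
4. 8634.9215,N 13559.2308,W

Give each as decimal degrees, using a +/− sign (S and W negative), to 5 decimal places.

1. 88.67652, 81.16939
2. -57.62538, -114.70646
3. -28.84555, -169.22400
4. 86.58203, -135.98718

Point 1:
  Latitude: split at 2 digits → 88° and 40.59105′; 88 + 40.59105/60 = 88.676518
  N ⇒ keep positive
  Lon: split at 3 digits → 081° and 10.1633′; 81 + 10.1633/60 = 81.169388
  E ⇒ keep positive
Point 2:
  Lat: split at 2 digits → 57° and 37.5227′; 57 + 37.5227/60 = 57.625378
  S ⇒ negate
  Longitude: split at 3 digits → 114° and 42.38774′; 114 + 42.38774/60 = 114.706462
  W ⇒ negate
Point 3:
  Latitude: split at 2 digits → 28° and 50.733′; 28 + 50.733/60 = 28.845550
  hemisphere S, so the sign is −
  Lon: split at 3 digits → 169° and 13.44′; 169 + 13.44/60 = 169.224000
  W ⇒ negate
Point 4:
  φ: split at 2 digits → 86° and 34.9215′; 86 + 34.9215/60 = 86.582025
  N ⇒ keep positive
  Lon: degrees = first 3 digits = 135, minutes = 59.2308; 135 + 59.2308/60 = 135.987180
  W ⇒ negate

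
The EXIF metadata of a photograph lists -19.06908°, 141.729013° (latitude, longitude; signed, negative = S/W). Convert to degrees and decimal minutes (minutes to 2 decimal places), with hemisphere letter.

19° 4.14′ S, 141° 43.74′ E

Latitude is negative → S; |value| = 19.069080
φ: 19° + 0.069080 × 60 = 19° 4.1448′
λ: fractional part 0.729013 → 43.7408 minutes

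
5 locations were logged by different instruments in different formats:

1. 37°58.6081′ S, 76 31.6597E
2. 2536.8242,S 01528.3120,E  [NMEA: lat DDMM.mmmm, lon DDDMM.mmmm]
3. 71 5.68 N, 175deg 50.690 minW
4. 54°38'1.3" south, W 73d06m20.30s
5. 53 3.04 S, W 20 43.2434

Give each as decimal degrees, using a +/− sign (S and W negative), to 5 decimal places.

1. -37.97680, 76.52766
2. -25.61374, 15.47187
3. 71.09467, -175.84483
4. -54.63369, -73.10564
5. -53.05067, -20.72072

Point 1:
  Lat: 58.6081′ = 0.976802°; total 37.976802
  hemisphere S, so the sign is −
  Lon: 76 + 31.6597/60 = 76.527662
  E → positive
Point 2:
  Lat: split at 2 digits → 25° and 36.8242′; 25 + 36.8242/60 = 25.613737
  hemisphere S, so the sign is −
  λ: split at 3 digits → 015° and 28.312′; 15 + 28.312/60 = 15.471867
  E → positive
Point 3:
  φ: 71 + 5.68/60 = 71.094667
  N ⇒ keep positive
  Lon: 175 + 50.69/60 = 175.844833
  W → negative
Point 4:
  φ: 38′ + 1.3″ = 38.02167′; 54 + 38.02167/60 = 54.633694
  hemisphere S, so the sign is −
  λ: 73 + 6/60 + 20.3/3600 = 73.105639
  W → negative
Point 5:
  Latitude: 3.04′ = 0.050667°; total 53.050667
  S → negative
  Longitude: 20 + 43.2434/60 = 20.720723
  W → negative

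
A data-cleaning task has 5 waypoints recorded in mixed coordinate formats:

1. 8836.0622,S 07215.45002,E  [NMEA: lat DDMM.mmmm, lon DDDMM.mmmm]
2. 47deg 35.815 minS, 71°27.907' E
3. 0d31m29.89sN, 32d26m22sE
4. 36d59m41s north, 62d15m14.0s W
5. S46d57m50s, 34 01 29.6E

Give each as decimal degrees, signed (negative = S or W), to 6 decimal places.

1. -88.601037, 72.257500
2. -47.596917, 71.465117
3. 0.524969, 32.439444
4. 36.994722, -62.253889
5. -46.963889, 34.024889

Point 1:
  Lat: degrees = first 2 digits = 88, minutes = 36.0622; 88 + 36.0622/60 = 88.6010367
  S ⇒ negate
  Lon: split at 3 digits → 072° and 15.45002′; 72 + 15.45002/60 = 72.2575003
  E ⇒ keep positive
Point 2:
  Latitude: 47 + 35.815/60 = 47.5969167
  S ⇒ negate
  λ: 71 + 27.907/60 = 71.4651167
  E → positive
Point 3:
  φ: 0 + 31/60 + 29.89/3600 = 0.5249694
  N ⇒ keep positive
  Lon: 26′ + 22″ = 26.36667′; 32 + 26.36667/60 = 32.4394444
  E → positive
Point 4:
  Latitude: 36° + 59/60 + 41/3600 = 36 + 0.983333 + 0.011389 = 36.9947222
  N → positive
  Lon: 62 + 15/60 + 14/3600 = 62.2538889
  hemisphere W, so the sign is −
Point 5:
  Lat: 57′ + 50″ = 57.83333′; 46 + 57.83333/60 = 46.9638889
  S → negative
  Lon: 34 + 1/60 + 29.6/3600 = 34.0248889
  E → positive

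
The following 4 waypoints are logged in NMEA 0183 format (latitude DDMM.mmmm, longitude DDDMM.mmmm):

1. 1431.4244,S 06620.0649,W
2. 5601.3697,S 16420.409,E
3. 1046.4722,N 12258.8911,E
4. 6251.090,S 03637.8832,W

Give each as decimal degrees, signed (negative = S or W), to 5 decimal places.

1. -14.52374, -66.33442
2. -56.02283, 164.34015
3. 10.77454, 122.98152
4. -62.85150, -36.63139

Point 1:
  Latitude: split at 2 digits → 14° and 31.4244′; 14 + 31.4244/60 = 14.523740
  S → negative
  Lon: split at 3 digits → 066° and 20.0649′; 66 + 20.0649/60 = 66.334415
  W → negative
Point 2:
  φ: degrees = first 2 digits = 56, minutes = 1.3697; 56 + 1.3697/60 = 56.022828
  S → negative
  Lon: degrees = first 3 digits = 164, minutes = 20.409; 164 + 20.409/60 = 164.340150
  E ⇒ keep positive
Point 3:
  Lat: split at 2 digits → 10° and 46.4722′; 10 + 46.4722/60 = 10.774537
  N → positive
  Longitude: split at 3 digits → 122° and 58.8911′; 122 + 58.8911/60 = 122.981518
  E ⇒ keep positive
Point 4:
  Latitude: degrees = first 2 digits = 62, minutes = 51.09; 62 + 51.09/60 = 62.851500
  hemisphere S, so the sign is −
  Lon: degrees = first 3 digits = 36, minutes = 37.8832; 36 + 37.8832/60 = 36.631387
  hemisphere W, so the sign is −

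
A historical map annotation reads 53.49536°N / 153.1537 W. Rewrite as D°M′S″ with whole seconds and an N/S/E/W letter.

Lat: whole degrees 53; 29.72160′ → 29′ and 43.30″
Longitude: 0.153700 × 60 = 9.22200′ → 9′, remainder × 60 = 13.32″

53°29′43″ N, 153°09′13″ W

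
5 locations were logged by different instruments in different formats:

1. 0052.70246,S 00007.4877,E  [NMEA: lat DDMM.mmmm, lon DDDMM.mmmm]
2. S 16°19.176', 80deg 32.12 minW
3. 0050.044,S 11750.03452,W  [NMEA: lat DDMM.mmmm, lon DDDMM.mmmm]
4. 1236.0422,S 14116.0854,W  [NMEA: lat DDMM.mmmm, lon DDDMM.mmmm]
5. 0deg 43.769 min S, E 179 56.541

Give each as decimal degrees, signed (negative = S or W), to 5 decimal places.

1. -0.87837, 0.12480
2. -16.31960, -80.53533
3. -0.83407, -117.83391
4. -12.60070, -141.26809
5. -0.72948, 179.94235

Point 1:
  φ: degrees = first 2 digits = 0, minutes = 52.70246; 0 + 52.70246/60 = 0.878374
  S ⇒ negate
  Longitude: degrees = first 3 digits = 0, minutes = 7.4877; 0 + 7.4877/60 = 0.124795
  E ⇒ keep positive
Point 2:
  Lat: 19.176′ = 0.319600°; total 16.319600
  S ⇒ negate
  Longitude: 32.12′ = 0.535333°; total 80.535333
  W → negative
Point 3:
  φ: split at 2 digits → 00° and 50.044′; 0 + 50.044/60 = 0.834067
  hemisphere S, so the sign is −
  λ: split at 3 digits → 117° and 50.03452′; 117 + 50.03452/60 = 117.833909
  W ⇒ negate
Point 4:
  Lat: split at 2 digits → 12° and 36.0422′; 12 + 36.0422/60 = 12.600703
  S → negative
  Longitude: split at 3 digits → 141° and 16.0854′; 141 + 16.0854/60 = 141.268090
  W ⇒ negate
Point 5:
  φ: 43.769′ = 0.729483°; total 0.729483
  S ⇒ negate
  Lon: 56.541′ = 0.942350°; total 179.942350
  E → positive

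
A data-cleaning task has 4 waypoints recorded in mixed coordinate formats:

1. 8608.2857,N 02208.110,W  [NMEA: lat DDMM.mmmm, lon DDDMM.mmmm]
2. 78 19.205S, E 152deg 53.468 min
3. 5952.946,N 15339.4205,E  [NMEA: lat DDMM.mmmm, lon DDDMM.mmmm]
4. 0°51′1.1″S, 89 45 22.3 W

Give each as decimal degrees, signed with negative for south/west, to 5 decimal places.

1. 86.13810, -22.13517
2. -78.32008, 152.89113
3. 59.88243, 153.65701
4. -0.85031, -89.75619

Point 1:
  Lat: split at 2 digits → 86° and 8.2857′; 86 + 8.2857/60 = 86.138095
  N → positive
  Lon: degrees = first 3 digits = 22, minutes = 8.11; 22 + 8.11/60 = 22.135167
  W → negative
Point 2:
  φ: 78 + 19.205/60 = 78.320083
  S → negative
  Lon: 152 + 53.468/60 = 152.891133
  E ⇒ keep positive
Point 3:
  Latitude: degrees = first 2 digits = 59, minutes = 52.946; 59 + 52.946/60 = 59.882433
  N ⇒ keep positive
  Longitude: degrees = first 3 digits = 153, minutes = 39.4205; 153 + 39.4205/60 = 153.657008
  E ⇒ keep positive
Point 4:
  Latitude: 51′ + 1.1″ = 51.01833′; 0 + 51.01833/60 = 0.850306
  S → negative
  λ: 89 + 45/60 + 22.3/3600 = 89.756194
  hemisphere W, so the sign is −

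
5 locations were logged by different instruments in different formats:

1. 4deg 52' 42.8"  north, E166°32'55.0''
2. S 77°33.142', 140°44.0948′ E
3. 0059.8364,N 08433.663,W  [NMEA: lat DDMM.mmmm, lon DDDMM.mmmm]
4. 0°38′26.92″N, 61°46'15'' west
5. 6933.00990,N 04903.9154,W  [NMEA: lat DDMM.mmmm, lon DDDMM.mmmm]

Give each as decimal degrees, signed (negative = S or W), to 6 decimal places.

Point 1:
  φ: 4° + 52/60 + 42.8/3600 = 4 + 0.866667 + 0.011889 = 4.8785556
  N ⇒ keep positive
  Longitude: 166° + 32/60 + 55/3600 = 166 + 0.533333 + 0.015278 = 166.5486111
  E → positive
Point 2:
  Lat: 33.142′ = 0.552367°; total 77.5523667
  S ⇒ negate
  Longitude: 44.0948′ = 0.734913°; total 140.7349133
  E → positive
Point 3:
  Latitude: split at 2 digits → 00° and 59.8364′; 0 + 59.8364/60 = 0.9972733
  N ⇒ keep positive
  Lon: split at 3 digits → 084° and 33.663′; 84 + 33.663/60 = 84.5610500
  hemisphere W, so the sign is −
Point 4:
  Lat: 38′ + 26.92″ = 38.44867′; 0 + 38.44867/60 = 0.6408111
  N ⇒ keep positive
  λ: 61 + 46/60 + 15/3600 = 61.7708333
  hemisphere W, so the sign is −
Point 5:
  φ: degrees = first 2 digits = 69, minutes = 33.0099; 69 + 33.0099/60 = 69.5501650
  N ⇒ keep positive
  Lon: degrees = first 3 digits = 49, minutes = 3.9154; 49 + 3.9154/60 = 49.0652567
  W ⇒ negate

1. 4.878556, 166.548611
2. -77.552367, 140.734913
3. 0.997273, -84.561050
4. 0.640811, -61.770833
5. 69.550165, -49.065257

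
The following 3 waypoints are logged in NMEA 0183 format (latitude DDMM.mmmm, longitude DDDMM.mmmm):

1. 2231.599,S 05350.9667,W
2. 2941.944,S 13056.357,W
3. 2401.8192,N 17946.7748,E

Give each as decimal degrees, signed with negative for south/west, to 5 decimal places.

Point 1:
  Lat: split at 2 digits → 22° and 31.599′; 22 + 31.599/60 = 22.526650
  hemisphere S, so the sign is −
  Longitude: degrees = first 3 digits = 53, minutes = 50.9667; 53 + 50.9667/60 = 53.849445
  hemisphere W, so the sign is −
Point 2:
  Lat: split at 2 digits → 29° and 41.944′; 29 + 41.944/60 = 29.699067
  S → negative
  Longitude: degrees = first 3 digits = 130, minutes = 56.357; 130 + 56.357/60 = 130.939283
  W ⇒ negate
Point 3:
  Lat: split at 2 digits → 24° and 1.8192′; 24 + 1.8192/60 = 24.030320
  N → positive
  Lon: split at 3 digits → 179° and 46.7748′; 179 + 46.7748/60 = 179.779580
  E ⇒ keep positive

1. -22.52665, -53.84945
2. -29.69907, -130.93928
3. 24.03032, 179.77958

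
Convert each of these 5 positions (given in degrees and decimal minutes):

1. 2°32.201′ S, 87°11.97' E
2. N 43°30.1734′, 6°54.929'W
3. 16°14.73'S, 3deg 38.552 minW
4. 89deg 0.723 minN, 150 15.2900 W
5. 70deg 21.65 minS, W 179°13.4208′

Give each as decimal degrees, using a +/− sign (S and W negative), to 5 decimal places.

Point 1:
  φ: 2 + 32.201/60 = 2.536683
  S ⇒ negate
  λ: 87 + 11.97/60 = 87.199500
  E ⇒ keep positive
Point 2:
  φ: 43 + 30.1734/60 = 43.502890
  N ⇒ keep positive
  Longitude: 54.929′ = 0.915483°; total 6.915483
  W ⇒ negate
Point 3:
  Lat: 16 + 14.73/60 = 16.245500
  S ⇒ negate
  Lon: 3 + 38.552/60 = 3.642533
  W ⇒ negate
Point 4:
  φ: 0.723′ = 0.012050°; total 89.012050
  N ⇒ keep positive
  Lon: 150 + 15.29/60 = 150.254833
  W → negative
Point 5:
  φ: 21.65′ = 0.360833°; total 70.360833
  S → negative
  λ: 13.4208′ = 0.223680°; total 179.223680
  W ⇒ negate

1. -2.53668, 87.19950
2. 43.50289, -6.91548
3. -16.24550, -3.64253
4. 89.01205, -150.25483
5. -70.36083, -179.22368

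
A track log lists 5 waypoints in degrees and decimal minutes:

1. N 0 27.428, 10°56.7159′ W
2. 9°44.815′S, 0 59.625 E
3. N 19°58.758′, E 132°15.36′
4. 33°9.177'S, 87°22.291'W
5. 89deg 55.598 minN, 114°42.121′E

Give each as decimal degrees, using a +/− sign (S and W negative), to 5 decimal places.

Point 1:
  φ: 0 + 27.428/60 = 0.457133
  N → positive
  Lon: 56.7159′ = 0.945265°; total 10.945265
  hemisphere W, so the sign is −
Point 2:
  Latitude: 9 + 44.815/60 = 9.746917
  S ⇒ negate
  Lon: 0 + 59.625/60 = 0.993750
  E ⇒ keep positive
Point 3:
  Latitude: 58.758′ = 0.979300°; total 19.979300
  N → positive
  Lon: 132 + 15.36/60 = 132.256000
  E ⇒ keep positive
Point 4:
  Latitude: 9.177′ = 0.152950°; total 33.152950
  hemisphere S, so the sign is −
  Lon: 87 + 22.291/60 = 87.371517
  hemisphere W, so the sign is −
Point 5:
  Lat: 89 + 55.598/60 = 89.926633
  N ⇒ keep positive
  Lon: 114 + 42.121/60 = 114.702017
  E ⇒ keep positive

1. 0.45713, -10.94527
2. -9.74692, 0.99375
3. 19.97930, 132.25600
4. -33.15295, -87.37152
5. 89.92663, 114.70202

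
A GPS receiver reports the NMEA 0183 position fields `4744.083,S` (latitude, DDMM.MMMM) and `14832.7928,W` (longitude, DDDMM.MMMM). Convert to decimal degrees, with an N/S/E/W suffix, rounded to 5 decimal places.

φ: degrees = first 2 digits = 47, minutes = 44.083; 47 + 44.083/60 = 47.734717
Lon: degrees = first 3 digits = 148, minutes = 32.7928; 148 + 32.7928/60 = 148.546547

47.73472° S, 148.54655° W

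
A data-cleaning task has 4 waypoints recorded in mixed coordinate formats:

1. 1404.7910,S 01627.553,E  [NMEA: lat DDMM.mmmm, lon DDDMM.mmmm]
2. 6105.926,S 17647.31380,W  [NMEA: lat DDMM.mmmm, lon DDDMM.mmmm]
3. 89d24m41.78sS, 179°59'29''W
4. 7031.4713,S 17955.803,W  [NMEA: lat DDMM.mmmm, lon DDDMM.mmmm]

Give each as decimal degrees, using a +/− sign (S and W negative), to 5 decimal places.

1. -14.07985, 16.45922
2. -61.09877, -176.78856
3. -89.41161, -179.99139
4. -70.52452, -179.93005

Point 1:
  φ: split at 2 digits → 14° and 4.791′; 14 + 4.791/60 = 14.079850
  hemisphere S, so the sign is −
  λ: split at 3 digits → 016° and 27.553′; 16 + 27.553/60 = 16.459217
  E → positive
Point 2:
  Lat: degrees = first 2 digits = 61, minutes = 5.926; 61 + 5.926/60 = 61.098767
  hemisphere S, so the sign is −
  Longitude: degrees = first 3 digits = 176, minutes = 47.3138; 176 + 47.3138/60 = 176.788563
  W ⇒ negate
Point 3:
  φ: 24′ + 41.78″ = 24.69633′; 89 + 24.69633/60 = 89.411606
  S ⇒ negate
  Lon: 179° + 59/60 + 29/3600 = 179 + 0.983333 + 0.008056 = 179.991389
  hemisphere W, so the sign is −
Point 4:
  φ: split at 2 digits → 70° and 31.4713′; 70 + 31.4713/60 = 70.524522
  hemisphere S, so the sign is −
  λ: split at 3 digits → 179° and 55.803′; 179 + 55.803/60 = 179.930050
  hemisphere W, so the sign is −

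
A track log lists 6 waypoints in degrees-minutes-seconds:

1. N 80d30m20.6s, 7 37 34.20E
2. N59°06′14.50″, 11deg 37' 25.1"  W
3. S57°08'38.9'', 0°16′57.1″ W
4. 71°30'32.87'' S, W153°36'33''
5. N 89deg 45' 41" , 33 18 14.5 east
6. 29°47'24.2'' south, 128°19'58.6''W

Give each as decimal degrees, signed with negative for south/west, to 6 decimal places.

1. 80.505722, 7.626167
2. 59.104028, -11.623639
3. -57.144139, -0.282528
4. -71.509131, -153.609167
5. 89.761389, 33.304028
6. -29.790056, -128.332944

Point 1:
  φ: 80° + 30/60 + 20.6/3600 = 80 + 0.500000 + 0.005722 = 80.5057222
  N → positive
  Longitude: 7 + 37/60 + 34.2/3600 = 7.6261667
  E ⇒ keep positive
Point 2:
  Latitude: 59 + 6/60 + 14.5/3600 = 59.1040278
  N ⇒ keep positive
  λ: 11 + 37/60 + 25.1/3600 = 11.6236389
  W → negative
Point 3:
  Lat: 57 + 8/60 + 38.9/3600 = 57.1441389
  S ⇒ negate
  λ: 0 + 16/60 + 57.1/3600 = 0.2825278
  W ⇒ negate
Point 4:
  Latitude: 30′ + 32.87″ = 30.54783′; 71 + 30.54783/60 = 71.5091306
  S ⇒ negate
  Lon: 153° + 36/60 + 33/3600 = 153 + 0.600000 + 0.009167 = 153.6091667
  W ⇒ negate
Point 5:
  Lat: 89 + 45/60 + 41/3600 = 89.7613889
  N ⇒ keep positive
  Lon: 33 + 18/60 + 14.5/3600 = 33.3040278
  E ⇒ keep positive
Point 6:
  φ: 47′ + 24.2″ = 47.40333′; 29 + 47.40333/60 = 29.7900556
  S → negative
  Longitude: 128 + 19/60 + 58.6/3600 = 128.3329444
  hemisphere W, so the sign is −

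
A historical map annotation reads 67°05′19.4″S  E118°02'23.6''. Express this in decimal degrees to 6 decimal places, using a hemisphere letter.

67.088722° S, 118.039889° E

Lat: 5′ + 19.4″ = 5.32333′; 67 + 5.32333/60 = 67.0887222
Lon: 2′ + 23.6″ = 2.39333′; 118 + 2.39333/60 = 118.0398889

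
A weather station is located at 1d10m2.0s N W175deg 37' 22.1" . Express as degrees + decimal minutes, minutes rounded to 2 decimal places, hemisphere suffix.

Lat: seconds/60 = 0.03333; minutes = 10 + 0.03333 = 10.0333
Longitude: 37 + 22.1/60 = 37.3683′

1° 10.03′ N, 175° 37.37′ W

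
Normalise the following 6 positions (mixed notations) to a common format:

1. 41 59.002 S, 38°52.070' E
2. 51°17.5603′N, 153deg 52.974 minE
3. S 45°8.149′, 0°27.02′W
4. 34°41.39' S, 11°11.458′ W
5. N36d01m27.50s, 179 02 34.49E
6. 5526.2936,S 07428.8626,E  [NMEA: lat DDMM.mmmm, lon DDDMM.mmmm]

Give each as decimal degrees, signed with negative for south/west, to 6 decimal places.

1. -41.983367, 38.867833
2. 51.292672, 153.882900
3. -45.135817, -0.450333
4. -34.689833, -11.190967
5. 36.024306, 179.042914
6. -55.438227, 74.481043

Point 1:
  Latitude: 59.002′ = 0.983367°; total 41.9833667
  S ⇒ negate
  Lon: 38 + 52.07/60 = 38.8678333
  E ⇒ keep positive
Point 2:
  Lat: 17.5603′ = 0.292672°; total 51.2926717
  N → positive
  λ: 52.974′ = 0.882900°; total 153.8829000
  E → positive
Point 3:
  Latitude: 8.149′ = 0.135817°; total 45.1358167
  S ⇒ negate
  λ: 27.02′ = 0.450333°; total 0.4503333
  hemisphere W, so the sign is −
Point 4:
  φ: 34 + 41.39/60 = 34.6898333
  S ⇒ negate
  Lon: 11 + 11.458/60 = 11.1909667
  W ⇒ negate
Point 5:
  Latitude: 1′ + 27.5″ = 1.45833′; 36 + 1.45833/60 = 36.0243056
  N → positive
  Longitude: 2′ + 34.49″ = 2.57483′; 179 + 2.57483/60 = 179.0429139
  E ⇒ keep positive
Point 6:
  Lat: degrees = first 2 digits = 55, minutes = 26.2936; 55 + 26.2936/60 = 55.4382267
  S → negative
  Lon: split at 3 digits → 074° and 28.8626′; 74 + 28.8626/60 = 74.4810433
  E ⇒ keep positive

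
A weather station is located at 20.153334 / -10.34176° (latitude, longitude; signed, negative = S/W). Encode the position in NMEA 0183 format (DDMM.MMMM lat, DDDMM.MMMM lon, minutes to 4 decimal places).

φ: fractional part 0.153334 → 9.200040 minutes
Longitude is negative → W; |value| = 10.341760
Lon: minutes = (10.341760 − 10) × 60 = 20.505600

2009.2000,N / 01020.5056,W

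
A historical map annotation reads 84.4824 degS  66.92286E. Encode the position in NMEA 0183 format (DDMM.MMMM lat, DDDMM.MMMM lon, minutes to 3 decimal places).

8428.944,S / 06655.372,E

φ: 84° + 0.482400 × 60 = 84° 28.94400′
Lon: minutes = (66.922860 − 66) × 60 = 55.37160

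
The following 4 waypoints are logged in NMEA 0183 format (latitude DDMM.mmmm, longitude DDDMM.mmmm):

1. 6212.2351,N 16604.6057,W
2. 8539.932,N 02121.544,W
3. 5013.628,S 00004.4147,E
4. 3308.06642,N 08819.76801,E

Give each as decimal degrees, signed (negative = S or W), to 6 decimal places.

Point 1:
  Lat: split at 2 digits → 62° and 12.2351′; 62 + 12.2351/60 = 62.2039183
  N → positive
  λ: split at 3 digits → 166° and 4.6057′; 166 + 4.6057/60 = 166.0767617
  W ⇒ negate
Point 2:
  Latitude: split at 2 digits → 85° and 39.932′; 85 + 39.932/60 = 85.6655333
  N → positive
  Longitude: split at 3 digits → 021° and 21.544′; 21 + 21.544/60 = 21.3590667
  hemisphere W, so the sign is −
Point 3:
  Latitude: split at 2 digits → 50° and 13.628′; 50 + 13.628/60 = 50.2271333
  hemisphere S, so the sign is −
  Lon: degrees = first 3 digits = 0, minutes = 4.4147; 0 + 4.4147/60 = 0.0735783
  E ⇒ keep positive
Point 4:
  Lat: degrees = first 2 digits = 33, minutes = 8.06642; 33 + 8.06642/60 = 33.1344403
  N → positive
  Lon: degrees = first 3 digits = 88, minutes = 19.76801; 88 + 19.76801/60 = 88.3294668
  E ⇒ keep positive

1. 62.203918, -166.076762
2. 85.665533, -21.359067
3. -50.227133, 0.073578
4. 33.134440, 88.329467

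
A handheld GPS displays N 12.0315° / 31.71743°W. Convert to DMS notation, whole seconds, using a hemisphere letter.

φ: 0.031500° → 1.89000′; 0.89000 × 60 = 53.40″
Lon: 0.717430° → 43.04580′; 0.04580 × 60 = 2.75″

12°01′53″ N, 31°43′3″ W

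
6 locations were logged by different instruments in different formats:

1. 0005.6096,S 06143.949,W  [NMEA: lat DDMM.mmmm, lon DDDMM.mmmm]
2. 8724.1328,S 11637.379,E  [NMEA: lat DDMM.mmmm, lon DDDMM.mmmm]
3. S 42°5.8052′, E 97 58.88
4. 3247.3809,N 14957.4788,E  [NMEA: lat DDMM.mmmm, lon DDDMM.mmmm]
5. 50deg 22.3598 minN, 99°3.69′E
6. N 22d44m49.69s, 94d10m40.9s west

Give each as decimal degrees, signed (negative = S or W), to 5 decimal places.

Point 1:
  Lat: degrees = first 2 digits = 0, minutes = 5.6096; 0 + 5.6096/60 = 0.093493
  S ⇒ negate
  λ: split at 3 digits → 061° and 43.949′; 61 + 43.949/60 = 61.732483
  W → negative
Point 2:
  φ: degrees = first 2 digits = 87, minutes = 24.1328; 87 + 24.1328/60 = 87.402213
  S → negative
  Longitude: degrees = first 3 digits = 116, minutes = 37.379; 116 + 37.379/60 = 116.622983
  E → positive
Point 3:
  φ: 5.8052′ = 0.096753°; total 42.096753
  hemisphere S, so the sign is −
  λ: 58.88′ = 0.981333°; total 97.981333
  E ⇒ keep positive
Point 4:
  φ: split at 2 digits → 32° and 47.3809′; 32 + 47.3809/60 = 32.789682
  N → positive
  λ: split at 3 digits → 149° and 57.4788′; 149 + 57.4788/60 = 149.957980
  E ⇒ keep positive
Point 5:
  Latitude: 22.3598′ = 0.372663°; total 50.372663
  N ⇒ keep positive
  Lon: 3.69′ = 0.061500°; total 99.061500
  E ⇒ keep positive
Point 6:
  φ: 44′ + 49.69″ = 44.82817′; 22 + 44.82817/60 = 22.747136
  N ⇒ keep positive
  Longitude: 94° + 10/60 + 40.9/3600 = 94 + 0.166667 + 0.011361 = 94.178028
  W → negative

1. -0.09349, -61.73248
2. -87.40221, 116.62298
3. -42.09675, 97.98133
4. 32.78968, 149.95798
5. 50.37266, 99.06150
6. 22.74714, -94.17803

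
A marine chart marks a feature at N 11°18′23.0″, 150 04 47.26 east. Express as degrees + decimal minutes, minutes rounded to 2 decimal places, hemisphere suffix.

φ: 18 + 23/60 = 18.3833′
Lon: seconds/60 = 0.78767; minutes = 4 + 0.78767 = 4.7877

11° 18.38′ N, 150° 4.79′ E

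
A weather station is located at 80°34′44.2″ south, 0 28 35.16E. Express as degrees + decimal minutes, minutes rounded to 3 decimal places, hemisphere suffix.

Lat: 34 + 44.2/60 = 34.73667′
Longitude: seconds/60 = 0.58600; minutes = 28 + 0.58600 = 28.58600

80° 34.737′ S, 0° 28.586′ E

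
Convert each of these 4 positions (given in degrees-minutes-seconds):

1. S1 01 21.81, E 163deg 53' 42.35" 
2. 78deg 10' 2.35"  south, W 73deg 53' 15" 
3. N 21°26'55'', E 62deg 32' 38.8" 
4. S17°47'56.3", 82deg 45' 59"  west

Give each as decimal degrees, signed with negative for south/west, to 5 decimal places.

1. -1.02273, 163.89510
2. -78.16732, -73.88750
3. 21.44861, 62.54411
4. -17.79897, -82.76639

Point 1:
  Lat: 1° + 1/60 + 21.81/3600 = 1 + 0.016667 + 0.006058 = 1.022725
  S ⇒ negate
  Lon: 163° + 53/60 + 42.35/3600 = 163 + 0.883333 + 0.011764 = 163.895097
  E ⇒ keep positive
Point 2:
  φ: 78° + 10/60 + 2.35/3600 = 78 + 0.166667 + 0.000653 = 78.167319
  hemisphere S, so the sign is −
  Lon: 73° + 53/60 + 15/3600 = 73 + 0.883333 + 0.004167 = 73.887500
  W → negative
Point 3:
  Latitude: 26′ + 55″ = 26.91667′; 21 + 26.91667/60 = 21.448611
  N ⇒ keep positive
  Lon: 32′ + 38.8″ = 32.64667′; 62 + 32.64667/60 = 62.544111
  E → positive
Point 4:
  Latitude: 17° + 47/60 + 56.3/3600 = 17 + 0.783333 + 0.015639 = 17.798972
  S → negative
  λ: 82 + 45/60 + 59/3600 = 82.766389
  hemisphere W, so the sign is −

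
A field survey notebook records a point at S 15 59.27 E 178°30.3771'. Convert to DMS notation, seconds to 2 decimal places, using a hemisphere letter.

15°59′16.20″ S, 178°30′22.63″ E

Lat: fractional minutes 0.27000 × 60 = 16.2000″
λ: fractional minutes 0.37710 × 60 = 22.6260″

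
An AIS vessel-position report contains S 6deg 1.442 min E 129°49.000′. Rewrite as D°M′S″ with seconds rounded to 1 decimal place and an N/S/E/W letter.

Latitude: fractional minutes 0.44200 × 60 = 26.520″
λ: fractional minutes 0.00000 × 60 = 0.000″

6°01′26.5″ S, 129°49′0.0″ E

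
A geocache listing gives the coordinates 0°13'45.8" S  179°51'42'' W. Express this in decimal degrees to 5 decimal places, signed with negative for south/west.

φ: 0 + 13/60 + 45.8/3600 = 0.229389
hemisphere S, so the sign is −
λ: 179 + 51/60 + 42/3600 = 179.861667
hemisphere W, so the sign is −

-0.22939, -179.86167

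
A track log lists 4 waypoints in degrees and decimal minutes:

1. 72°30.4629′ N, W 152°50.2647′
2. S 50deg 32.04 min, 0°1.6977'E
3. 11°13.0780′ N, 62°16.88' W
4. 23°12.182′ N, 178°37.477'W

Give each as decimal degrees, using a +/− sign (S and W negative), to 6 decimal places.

Point 1:
  φ: 30.4629′ = 0.507715°; total 72.5077150
  N → positive
  Lon: 152 + 50.2647/60 = 152.8377450
  hemisphere W, so the sign is −
Point 2:
  Lat: 50 + 32.04/60 = 50.5340000
  hemisphere S, so the sign is −
  Longitude: 1.6977′ = 0.028295°; total 0.0282950
  E ⇒ keep positive
Point 3:
  Latitude: 11 + 13.078/60 = 11.2179667
  N ⇒ keep positive
  λ: 16.88′ = 0.281333°; total 62.2813333
  hemisphere W, so the sign is −
Point 4:
  Lat: 12.182′ = 0.203033°; total 23.2030333
  N → positive
  λ: 178 + 37.477/60 = 178.6246167
  W ⇒ negate

1. 72.507715, -152.837745
2. -50.534000, 0.028295
3. 11.217967, -62.281333
4. 23.203033, -178.624617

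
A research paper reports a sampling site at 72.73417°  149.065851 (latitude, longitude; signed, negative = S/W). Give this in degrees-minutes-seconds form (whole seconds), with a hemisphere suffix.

Lat: 0.734170° → 44.05020′; 0.05020 × 60 = 3.01″
λ: whole degrees 149; 3.95106′ → 3′ and 57.06″

72°44′3″ N, 149°03′57″ E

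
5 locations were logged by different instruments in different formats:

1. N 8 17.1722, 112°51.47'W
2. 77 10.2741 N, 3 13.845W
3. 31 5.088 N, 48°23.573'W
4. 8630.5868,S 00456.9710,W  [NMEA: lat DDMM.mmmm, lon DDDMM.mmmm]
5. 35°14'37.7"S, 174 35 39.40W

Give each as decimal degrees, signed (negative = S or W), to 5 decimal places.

1. 8.28620, -112.85783
2. 77.17124, -3.23075
3. 31.08480, -48.39288
4. -86.50978, -4.94952
5. -35.24381, -174.59428

Point 1:
  Latitude: 8 + 17.1722/60 = 8.286203
  N → positive
  Lon: 51.47′ = 0.857833°; total 112.857833
  hemisphere W, so the sign is −
Point 2:
  Lat: 77 + 10.2741/60 = 77.171235
  N → positive
  Longitude: 3 + 13.845/60 = 3.230750
  hemisphere W, so the sign is −
Point 3:
  Lat: 31 + 5.088/60 = 31.084800
  N ⇒ keep positive
  λ: 23.573′ = 0.392883°; total 48.392883
  W ⇒ negate
Point 4:
  φ: degrees = first 2 digits = 86, minutes = 30.5868; 86 + 30.5868/60 = 86.509780
  S ⇒ negate
  Lon: degrees = first 3 digits = 4, minutes = 56.971; 4 + 56.971/60 = 4.949517
  W → negative
Point 5:
  Latitude: 14′ + 37.7″ = 14.62833′; 35 + 14.62833/60 = 35.243806
  S → negative
  λ: 174 + 35/60 + 39.4/3600 = 174.594278
  hemisphere W, so the sign is −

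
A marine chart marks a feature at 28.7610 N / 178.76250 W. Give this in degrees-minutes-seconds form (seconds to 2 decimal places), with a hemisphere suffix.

28°45′39.60″ N, 178°45′45.00″ W

φ: 0.761000 × 60 = 45.66000′ → 45′, remainder × 60 = 39.6000″
Lon: whole degrees 178; 45.75000′ → 45′ and 45.0000″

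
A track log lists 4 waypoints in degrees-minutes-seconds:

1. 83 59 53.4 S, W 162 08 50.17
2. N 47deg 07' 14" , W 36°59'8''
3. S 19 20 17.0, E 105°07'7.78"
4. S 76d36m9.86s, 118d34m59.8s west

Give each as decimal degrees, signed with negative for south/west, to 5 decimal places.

1. -83.99817, -162.14727
2. 47.12056, -36.98556
3. -19.33806, 105.11883
4. -76.60274, -118.58328

Point 1:
  φ: 59′ + 53.4″ = 59.89000′; 83 + 59.89000/60 = 83.998167
  S → negative
  λ: 8′ + 50.17″ = 8.83617′; 162 + 8.83617/60 = 162.147269
  W → negative
Point 2:
  Lat: 7′ + 14″ = 7.23333′; 47 + 7.23333/60 = 47.120556
  N → positive
  Longitude: 59′ + 8″ = 59.13333′; 36 + 59.13333/60 = 36.985556
  W ⇒ negate
Point 3:
  Latitude: 19 + 20/60 + 17/3600 = 19.338056
  S ⇒ negate
  λ: 105 + 7/60 + 7.78/3600 = 105.118828
  E → positive
Point 4:
  Latitude: 36′ + 9.86″ = 36.16433′; 76 + 36.16433/60 = 76.602739
  S ⇒ negate
  Lon: 118 + 34/60 + 59.8/3600 = 118.583278
  W ⇒ negate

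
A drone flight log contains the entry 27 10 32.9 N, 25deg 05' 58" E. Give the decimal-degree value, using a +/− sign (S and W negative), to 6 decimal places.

27.175806, 25.099444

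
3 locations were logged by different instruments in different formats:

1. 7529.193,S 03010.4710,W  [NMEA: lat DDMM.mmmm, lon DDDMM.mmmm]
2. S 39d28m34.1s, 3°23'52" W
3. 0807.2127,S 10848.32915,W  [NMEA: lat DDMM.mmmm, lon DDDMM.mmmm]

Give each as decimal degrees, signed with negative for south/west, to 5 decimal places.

1. -75.48655, -30.17452
2. -39.47614, -3.39778
3. -8.12021, -108.80549

Point 1:
  Lat: degrees = first 2 digits = 75, minutes = 29.193; 75 + 29.193/60 = 75.486550
  S ⇒ negate
  Longitude: split at 3 digits → 030° and 10.471′; 30 + 10.471/60 = 30.174517
  W ⇒ negate
Point 2:
  Lat: 39 + 28/60 + 34.1/3600 = 39.476139
  hemisphere S, so the sign is −
  Longitude: 3 + 23/60 + 52/3600 = 3.397778
  W ⇒ negate
Point 3:
  Lat: degrees = first 2 digits = 8, minutes = 7.2127; 8 + 7.2127/60 = 8.120212
  hemisphere S, so the sign is −
  Lon: split at 3 digits → 108° and 48.32915′; 108 + 48.32915/60 = 108.805486
  W → negative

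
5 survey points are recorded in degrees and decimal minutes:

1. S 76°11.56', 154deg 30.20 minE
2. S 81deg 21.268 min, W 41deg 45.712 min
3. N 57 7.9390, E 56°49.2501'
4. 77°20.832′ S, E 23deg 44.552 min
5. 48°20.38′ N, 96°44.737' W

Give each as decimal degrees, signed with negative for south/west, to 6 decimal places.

1. -76.192667, 154.503333
2. -81.354467, -41.761867
3. 57.132317, 56.820835
4. -77.347200, 23.742533
5. 48.339667, -96.745617

Point 1:
  Lat: 76 + 11.56/60 = 76.1926667
  S → negative
  Longitude: 154 + 30.2/60 = 154.5033333
  E → positive
Point 2:
  Latitude: 21.268′ = 0.354467°; total 81.3544667
  S → negative
  Lon: 41 + 45.712/60 = 41.7618667
  W ⇒ negate
Point 3:
  Latitude: 57 + 7.939/60 = 57.1323167
  N ⇒ keep positive
  Longitude: 56 + 49.2501/60 = 56.8208350
  E ⇒ keep positive
Point 4:
  Lat: 20.832′ = 0.347200°; total 77.3472000
  hemisphere S, so the sign is −
  λ: 23 + 44.552/60 = 23.7425333
  E → positive
Point 5:
  Latitude: 48 + 20.38/60 = 48.3396667
  N ⇒ keep positive
  λ: 96 + 44.737/60 = 96.7456167
  W → negative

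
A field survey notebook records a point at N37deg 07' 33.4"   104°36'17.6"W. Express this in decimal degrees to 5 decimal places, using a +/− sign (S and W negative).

37.12594, -104.60489

φ: 7′ + 33.4″ = 7.55667′; 37 + 7.55667/60 = 37.125944
N ⇒ keep positive
Longitude: 104 + 36/60 + 17.6/3600 = 104.604889
W → negative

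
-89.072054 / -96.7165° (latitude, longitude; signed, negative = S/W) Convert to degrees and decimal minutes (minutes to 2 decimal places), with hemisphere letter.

89° 4.32′ S, 96° 42.99′ W

Latitude is negative → S; |value| = 89.072054
φ: fractional part 0.072054 → 4.3232 minutes
Longitude is negative → W; |value| = 96.716500
Lon: minutes = (96.716500 − 96) × 60 = 42.9900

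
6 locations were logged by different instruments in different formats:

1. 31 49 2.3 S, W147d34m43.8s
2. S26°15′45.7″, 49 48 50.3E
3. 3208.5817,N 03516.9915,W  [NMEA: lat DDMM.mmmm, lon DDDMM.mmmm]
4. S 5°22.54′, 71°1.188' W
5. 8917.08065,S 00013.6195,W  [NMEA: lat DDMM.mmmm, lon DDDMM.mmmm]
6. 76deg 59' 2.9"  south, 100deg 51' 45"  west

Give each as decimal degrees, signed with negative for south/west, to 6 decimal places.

Point 1:
  Latitude: 49′ + 2.3″ = 49.03833′; 31 + 49.03833/60 = 31.8173056
  S → negative
  Lon: 147 + 34/60 + 43.8/3600 = 147.5788333
  hemisphere W, so the sign is −
Point 2:
  φ: 15′ + 45.7″ = 15.76167′; 26 + 15.76167/60 = 26.2626944
  S ⇒ negate
  Longitude: 49 + 48/60 + 50.3/3600 = 49.8139722
  E ⇒ keep positive
Point 3:
  φ: split at 2 digits → 32° and 8.5817′; 32 + 8.5817/60 = 32.1430283
  N ⇒ keep positive
  λ: split at 3 digits → 035° and 16.9915′; 35 + 16.9915/60 = 35.2831917
  W ⇒ negate
Point 4:
  Latitude: 22.54′ = 0.375667°; total 5.3756667
  hemisphere S, so the sign is −
  Lon: 71 + 1.188/60 = 71.0198000
  W → negative
Point 5:
  Lat: degrees = first 2 digits = 89, minutes = 17.08065; 89 + 17.08065/60 = 89.2846775
  hemisphere S, so the sign is −
  Lon: split at 3 digits → 000° and 13.6195′; 0 + 13.6195/60 = 0.2269917
  hemisphere W, so the sign is −
Point 6:
  φ: 76 + 59/60 + 2.9/3600 = 76.9841389
  S → negative
  λ: 100° + 51/60 + 45/3600 = 100 + 0.850000 + 0.012500 = 100.8625000
  W ⇒ negate

1. -31.817306, -147.578833
2. -26.262694, 49.813972
3. 32.143028, -35.283192
4. -5.375667, -71.019800
5. -89.284678, -0.226992
6. -76.984139, -100.862500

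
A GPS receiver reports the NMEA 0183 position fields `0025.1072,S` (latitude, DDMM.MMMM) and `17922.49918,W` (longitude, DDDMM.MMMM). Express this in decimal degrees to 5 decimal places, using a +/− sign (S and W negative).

φ: degrees = first 2 digits = 0, minutes = 25.1072; 0 + 25.1072/60 = 0.418453
hemisphere S, so the sign is −
Longitude: split at 3 digits → 179° and 22.49918′; 179 + 22.49918/60 = 179.374986
W ⇒ negate

-0.41845, -179.37499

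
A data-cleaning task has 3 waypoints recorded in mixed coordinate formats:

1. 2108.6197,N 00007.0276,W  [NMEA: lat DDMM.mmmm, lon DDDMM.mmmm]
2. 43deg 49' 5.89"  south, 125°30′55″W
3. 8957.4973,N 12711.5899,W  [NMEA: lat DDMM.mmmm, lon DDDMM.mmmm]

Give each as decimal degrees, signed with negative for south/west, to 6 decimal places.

1. 21.143662, -0.117127
2. -43.818303, -125.515278
3. 89.958288, -127.193165

Point 1:
  Latitude: split at 2 digits → 21° and 8.6197′; 21 + 8.6197/60 = 21.1436617
  N ⇒ keep positive
  Longitude: degrees = first 3 digits = 0, minutes = 7.0276; 0 + 7.0276/60 = 0.1171267
  W ⇒ negate
Point 2:
  φ: 43° + 49/60 + 5.89/3600 = 43 + 0.816667 + 0.001636 = 43.8183028
  S → negative
  Lon: 125° + 30/60 + 55/3600 = 125 + 0.500000 + 0.015278 = 125.5152778
  W ⇒ negate
Point 3:
  Lat: degrees = first 2 digits = 89, minutes = 57.4973; 89 + 57.4973/60 = 89.9582883
  N → positive
  Lon: degrees = first 3 digits = 127, minutes = 11.5899; 127 + 11.5899/60 = 127.1931650
  W ⇒ negate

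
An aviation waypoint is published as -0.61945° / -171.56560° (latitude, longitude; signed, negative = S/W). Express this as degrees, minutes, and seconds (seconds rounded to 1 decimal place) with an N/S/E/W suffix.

Latitude is negative → S; |value| = 0.619450
Latitude: whole degrees 0; 37.16700′ → 37′ and 10.020″
Longitude is negative → W; |value| = 171.565600
Longitude: whole degrees 171; 33.93600′ → 33′ and 56.160″

0°37′10.0″ S, 171°33′56.2″ W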